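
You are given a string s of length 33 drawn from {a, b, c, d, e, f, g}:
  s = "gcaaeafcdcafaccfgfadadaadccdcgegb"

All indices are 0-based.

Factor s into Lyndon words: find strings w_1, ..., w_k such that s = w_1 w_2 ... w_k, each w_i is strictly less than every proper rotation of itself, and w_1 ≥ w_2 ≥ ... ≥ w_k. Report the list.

emit factor 1: 'g' (i=0, period=1)
emit factor 2: 'c' (i=1, period=1)
emit factor 3: 'aaeafcdcafaccfgfadad' (i=2, period=20)
emit factor 4: 'aadccdcgegb' (i=22, period=11)

["g", "c", "aaeafcdcafaccfgfadad", "aadccdcgegb"]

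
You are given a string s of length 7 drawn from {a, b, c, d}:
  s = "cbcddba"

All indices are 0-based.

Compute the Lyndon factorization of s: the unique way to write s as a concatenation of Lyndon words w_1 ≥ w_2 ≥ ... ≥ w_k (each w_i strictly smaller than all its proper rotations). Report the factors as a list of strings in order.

emit factor 1: 'c' (i=0, period=1)
emit factor 2: 'bcdd' (i=1, period=4)
emit factor 3: 'b' (i=5, period=1)
emit factor 4: 'a' (i=6, period=1)

["c", "bcdd", "b", "a"]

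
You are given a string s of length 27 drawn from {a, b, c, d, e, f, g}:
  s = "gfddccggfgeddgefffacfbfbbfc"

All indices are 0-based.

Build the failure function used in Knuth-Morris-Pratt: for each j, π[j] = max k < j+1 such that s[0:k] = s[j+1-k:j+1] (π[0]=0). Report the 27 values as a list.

[0, 0, 0, 0, 0, 0, 1, 1, 2, 1, 0, 0, 0, 1, 0, 0, 0, 0, 0, 0, 0, 0, 0, 0, 0, 0, 0]

π[0] = 0
j=1 s[j]='f': π[1]=0 (border '')
j=2 s[j]='d': π[2]=0 (border '')
j=3 s[j]='d': π[3]=0 (border '')
j=4 s[j]='c': π[4]=0 (border '')
j=5 s[j]='c': π[5]=0 (border '')
j=6 s[j]='g': π[6]=1 (border 'g')
j=7 s[j]='g': k: 1→0; π[7]=1 (border 'g')
j=8 s[j]='f': π[8]=2 (border 'gf')
j=9 s[j]='g': k: 2→0; π[9]=1 (border 'g')
j=10 s[j]='e': k: 1→0; π[10]=0 (border '')
j=11 s[j]='d': π[11]=0 (border '')
j=12 s[j]='d': π[12]=0 (border '')
j=13 s[j]='g': π[13]=1 (border 'g')
j=14 s[j]='e': k: 1→0; π[14]=0 (border '')
j=15 s[j]='f': π[15]=0 (border '')
j=16 s[j]='f': π[16]=0 (border '')
j=17 s[j]='f': π[17]=0 (border '')
j=18 s[j]='a': π[18]=0 (border '')
j=19 s[j]='c': π[19]=0 (border '')
j=20 s[j]='f': π[20]=0 (border '')
j=21 s[j]='b': π[21]=0 (border '')
j=22 s[j]='f': π[22]=0 (border '')
j=23 s[j]='b': π[23]=0 (border '')
j=24 s[j]='b': π[24]=0 (border '')
j=25 s[j]='f': π[25]=0 (border '')
j=26 s[j]='c': π[26]=0 (border '')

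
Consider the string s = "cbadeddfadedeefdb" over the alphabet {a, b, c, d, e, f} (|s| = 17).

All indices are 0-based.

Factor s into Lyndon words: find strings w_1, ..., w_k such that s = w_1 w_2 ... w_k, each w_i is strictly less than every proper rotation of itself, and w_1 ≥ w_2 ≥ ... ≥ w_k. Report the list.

emit factor 1: 'c' (i=0, period=1)
emit factor 2: 'b' (i=1, period=1)
emit factor 3: 'adeddfadedeefdb' (i=2, period=15)

["c", "b", "adeddfadedeefdb"]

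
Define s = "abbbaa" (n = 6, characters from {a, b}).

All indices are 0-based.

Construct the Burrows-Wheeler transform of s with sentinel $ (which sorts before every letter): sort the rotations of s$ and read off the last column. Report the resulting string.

aab$bba

rank  rotation last
    0  $abbbaa  a
    1  a$abbba  a
    2  aa$abbb  b
    3  abbbaa$  $
    4  baa$abb  b
    5  bbaa$ab  b
    6  bbbaa$a  a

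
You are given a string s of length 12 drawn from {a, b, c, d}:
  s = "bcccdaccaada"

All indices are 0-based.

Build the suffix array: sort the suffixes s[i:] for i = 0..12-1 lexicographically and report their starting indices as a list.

rank | idx | suffix
   0 |  11 | a
   1 |   8 | aada
   2 |   5 | accaada
   3 |   9 | ada
   4 |   0 | bcccdaccaada
   5 |   7 | caada
   6 |   6 | ccaada
   7 |   1 | cccdaccaada
   8 |   2 | ccdaccaada
   9 |   3 | cdaccaada
  10 |  10 | da
  11 |   4 | daccaada

[11, 8, 5, 9, 0, 7, 6, 1, 2, 3, 10, 4]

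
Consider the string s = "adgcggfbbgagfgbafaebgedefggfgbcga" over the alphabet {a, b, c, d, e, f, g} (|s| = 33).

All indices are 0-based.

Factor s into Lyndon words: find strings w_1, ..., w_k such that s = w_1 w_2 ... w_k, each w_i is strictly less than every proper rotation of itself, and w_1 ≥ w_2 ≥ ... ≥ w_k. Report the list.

["adgcggfbbgagfgbafaebgedefggfgbcg", "a"]

emit factor 1: 'adgcggfbbgagfgbafaebgedefggfgbcg' (i=0, period=32)
emit factor 2: 'a' (i=32, period=1)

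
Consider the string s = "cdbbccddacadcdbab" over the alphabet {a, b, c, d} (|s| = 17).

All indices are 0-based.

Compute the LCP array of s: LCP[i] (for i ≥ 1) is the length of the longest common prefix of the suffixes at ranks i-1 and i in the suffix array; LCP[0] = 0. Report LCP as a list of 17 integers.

[0, 1, 1, 0, 1, 1, 1, 0, 1, 1, 3, 2, 0, 1, 2, 1, 1]

rank | idx | suffix
   0 |  15 | ab
   1 |   8 | acadcdbab
   2 |  10 | adcdbab
   3 |  16 | b
   4 |  14 | bab
   5 |   2 | bbccddacadcdbab
   6 |   3 | bccddacadcdbab
   7 |   9 | cadcdbab
   8 |   4 | ccddacadcdbab
   9 |  12 | cdbab
  10 |   0 | cdbbccddacadcdbab
  11 |   5 | cddacadcdbab
  12 |   7 | dacadcdbab
  13 |  13 | dbab
  14 |   1 | dbbccddacadcdbab
  15 |  11 | dcdbab
  16 |   6 | ddacadcdbab

SA = [15, 8, 10, 16, 14, 2, 3, 9, 4, 12, 0, 5, 7, 13, 1, 11, 6]
rank  pair      lcp
   1  s[15:],s[8:]  1  'a'
   2  s[8:],s[10:]  1  'a'
   3  s[10:],s[16:]  0  ''
   4  s[16:],s[14:]  1  'b'
   5  s[14:],s[2:]  1  'b'
   6  s[2:],s[3:]  1  'b'
   7  s[3:],s[9:]  0  ''
   8  s[9:],s[4:]  1  'c'
   9  s[4:],s[12:]  1  'c'
  10  s[12:],s[0:]  3  'cdb'
  11  s[0:],s[5:]  2  'cd'
  12  s[5:],s[7:]  0  ''
  13  s[7:],s[13:]  1  'd'
  14  s[13:],s[1:]  2  'db'
  15  s[1:],s[11:]  1  'd'
  16  s[11:],s[6:]  1  'd'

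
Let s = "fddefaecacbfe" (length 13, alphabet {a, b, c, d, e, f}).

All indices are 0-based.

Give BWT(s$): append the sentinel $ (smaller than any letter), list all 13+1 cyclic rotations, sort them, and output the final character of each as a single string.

ecfceafdfade$b

rank  rotation        last
    0  $fddefaecacbfe  e
    1  acbfe$fddefaec  c
    2  aecacbfe$fddef  f
    3  bfe$fddefaecac  c
    4  cacbfe$fddefae  e
    5  cbfe$fddefaeca  a
    6  ddefaecacbfe$f  f
    7  defaecacbfe$fd  d
    8  e$fddefaecacbf  f
    9  ecacbfe$fddefa  a
   10  efaecacbfe$fdd  d
   11  faecacbfe$fdde  e
   12  fddefaecacbfe$  $
   13  fe$fddefaecacb  b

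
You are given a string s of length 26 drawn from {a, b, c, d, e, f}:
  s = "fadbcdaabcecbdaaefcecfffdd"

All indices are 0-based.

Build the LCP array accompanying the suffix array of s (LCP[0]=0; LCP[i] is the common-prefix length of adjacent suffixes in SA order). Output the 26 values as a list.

sorted suffixes:
  #0 SA[0]=6  'aabcecbdaaefcecfffdd'
  #1 SA[1]=14  'aaefcecfffdd'
  #2 SA[2]=7  'abcecbdaaefcecfffdd'
  #3 SA[3]=1  'adbcdaabcecbdaaefcecfffdd'
  #4 SA[4]=15  'aefcecfffdd'
  #5 SA[5]=3  'bcdaabcecbdaaefcecfffdd'
  #6 SA[6]=8  'bcecbdaaefcecfffdd'
  #7 SA[7]=12  'bdaaefcecfffdd'
  #8 SA[8]=11  'cbdaaefcecfffdd'
  #9 SA[9]=4  'cdaabcecbdaaefcecfffdd'
  #10 SA[10]=9  'cecbdaaefcecfffdd'
  #11 SA[11]=18  'cecfffdd'
  #12 SA[12]=20  'cfffdd'
  #13 SA[13]=25  'd'
  #14 SA[14]=5  'daabcecbdaaefcecfffdd'
  #15 SA[15]=13  'daaefcecfffdd'
  #16 SA[16]=2  'dbcdaabcecbdaaefcecfffdd'
  #17 SA[17]=24  'dd'
  #18 SA[18]=10  'ecbdaaefcecfffdd'
  #19 SA[19]=19  'ecfffdd'
  #20 SA[20]=16  'efcecfffdd'
  #21 SA[21]=0  'fadbcdaabcecbdaaefcecfffdd'
  #22 SA[22]=17  'fcecfffdd'
  #23 SA[23]=23  'fdd'
  #24 SA[24]=22  'ffdd'
  #25 SA[25]=21  'fffdd'

SA = [6, 14, 7, 1, 15, 3, 8, 12, 11, 4, 9, 18, 20, 25, 5, 13, 2, 24, 10, 19, 16, 0, 17, 23, 22, 21]
[i] adj suffixes → lcp
  [1] 6/14 → 2 ('aa')
  [2] 14/7 → 1 ('a')
  [3] 7/1 → 1 ('a')
  [4] 1/15 → 1 ('a')
  [5] 15/3 → 0 ('')
  [6] 3/8 → 2 ('bc')
  [7] 8/12 → 1 ('b')
  [8] 12/11 → 0 ('')
  [9] 11/4 → 1 ('c')
  [10] 4/9 → 1 ('c')
  [11] 9/18 → 3 ('cec')
  [12] 18/20 → 1 ('c')
  [13] 20/25 → 0 ('')
  [14] 25/5 → 1 ('d')
  [15] 5/13 → 3 ('daa')
  [16] 13/2 → 1 ('d')
  [17] 2/24 → 1 ('d')
  [18] 24/10 → 0 ('')
  [19] 10/19 → 2 ('ec')
  [20] 19/16 → 1 ('e')
  [21] 16/0 → 0 ('')
  [22] 0/17 → 1 ('f')
  [23] 17/23 → 1 ('f')
  [24] 23/22 → 1 ('f')
  [25] 22/21 → 2 ('ff')

[0, 2, 1, 1, 1, 0, 2, 1, 0, 1, 1, 3, 1, 0, 1, 3, 1, 1, 0, 2, 1, 0, 1, 1, 1, 2]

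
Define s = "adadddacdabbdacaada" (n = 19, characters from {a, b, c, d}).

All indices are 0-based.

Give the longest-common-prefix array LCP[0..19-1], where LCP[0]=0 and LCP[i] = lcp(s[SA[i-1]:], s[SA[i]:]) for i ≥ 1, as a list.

rank | idx | suffix
   0 |  18 | a
   1 |  15 | aada
   2 |   9 | abbdacaada
   3 |  13 | acaada
   4 |   6 | acdabbdacaada
   5 |  16 | ada
   6 |   0 | adadddacdabbdacaada
   7 |   2 | adddacdabbdacaada
   8 |  10 | bbdacaada
   9 |  11 | bdacaada
  10 |  14 | caada
  11 |   7 | cdabbdacaada
  12 |  17 | da
  13 |   8 | dabbdacaada
  14 |  12 | dacaada
  15 |   5 | dacdabbdacaada
  16 |   1 | dadddacdabbdacaada
  17 |   4 | ddacdabbdacaada
  18 |   3 | dddacdabbdacaada

SA = [18, 15, 9, 13, 6, 16, 0, 2, 10, 11, 14, 7, 17, 8, 12, 5, 1, 4, 3]
rank  pair      lcp
   1  s[18:],s[15:]  1  'a'
   2  s[15:],s[9:]  1  'a'
   3  s[9:],s[13:]  1  'a'
   4  s[13:],s[6:]  2  'ac'
   5  s[6:],s[16:]  1  'a'
   6  s[16:],s[0:]  3  'ada'
   7  s[0:],s[2:]  2  'ad'
   8  s[2:],s[10:]  0  ''
   9  s[10:],s[11:]  1  'b'
  10  s[11:],s[14:]  0  ''
  11  s[14:],s[7:]  1  'c'
  12  s[7:],s[17:]  0  ''
  13  s[17:],s[8:]  2  'da'
  14  s[8:],s[12:]  2  'da'
  15  s[12:],s[5:]  3  'dac'
  16  s[5:],s[1:]  2  'da'
  17  s[1:],s[4:]  1  'd'
  18  s[4:],s[3:]  2  'dd'

[0, 1, 1, 1, 2, 1, 3, 2, 0, 1, 0, 1, 0, 2, 2, 3, 2, 1, 2]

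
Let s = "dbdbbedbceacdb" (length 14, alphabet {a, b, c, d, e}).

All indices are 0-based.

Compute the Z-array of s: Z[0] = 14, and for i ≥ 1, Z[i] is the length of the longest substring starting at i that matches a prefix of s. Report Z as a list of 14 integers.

Z[0]=14
i=1: fresh scan; Z[1]=0
i=2: fresh scan; Z[2]=2 scan→box=[2,4)
i=3: min(r-i=1, Z[1]=0)=0; Z[3]=0
i=4: fresh scan; Z[4]=0
i=5: fresh scan; Z[5]=0
i=6: fresh scan; Z[6]=2 scan→box=[6,8)
i=7: min(r-i=1, Z[1]=0)=0; Z[7]=0
i=8: fresh scan; Z[8]=0
i=9: fresh scan; Z[9]=0
i=10: fresh scan; Z[10]=0
i=11: fresh scan; Z[11]=0
i=12: fresh scan; Z[12]=2 scan→box=[12,14)
i=13: min(r-i=1, Z[1]=0)=0; Z[13]=0

[14, 0, 2, 0, 0, 0, 2, 0, 0, 0, 0, 0, 2, 0]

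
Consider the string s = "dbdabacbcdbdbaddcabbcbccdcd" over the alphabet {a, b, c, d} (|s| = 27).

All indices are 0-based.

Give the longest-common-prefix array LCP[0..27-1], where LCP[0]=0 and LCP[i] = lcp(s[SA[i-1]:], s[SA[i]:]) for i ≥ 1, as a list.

sorted suffixes:
  #0 SA[0]=3  'abacbcdbdbaddcabbcbccdcd'
  #1 SA[1]=17  'abbcbccdcd'
  #2 SA[2]=5  'acbcdbdbaddcabbcbccdcd'
  #3 SA[3]=13  'addcabbcbccdcd'
  #4 SA[4]=4  'bacbcdbdbaddcabbcbccdcd'
  #5 SA[5]=12  'baddcabbcbccdcd'
  #6 SA[6]=18  'bbcbccdcd'
  #7 SA[7]=19  'bcbccdcd'
  #8 SA[8]=21  'bccdcd'
  #9 SA[9]=7  'bcdbdbaddcabbcbccdcd'
  #10 SA[10]=1  'bdabacbcdbdbaddcabbcbccdcd'
  #11 SA[11]=10  'bdbaddcabbcbccdcd'
  #12 SA[12]=16  'cabbcbccdcd'
  #13 SA[13]=20  'cbccdcd'
  #14 SA[14]=6  'cbcdbdbaddcabbcbccdcd'
  #15 SA[15]=22  'ccdcd'
  #16 SA[16]=25  'cd'
  #17 SA[17]=8  'cdbdbaddcabbcbccdcd'
  #18 SA[18]=23  'cdcd'
  #19 SA[19]=26  'd'
  #20 SA[20]=2  'dabacbcdbdbaddcabbcbccdcd'
  #21 SA[21]=11  'dbaddcabbcbccdcd'
  #22 SA[22]=0  'dbdabacbcdbdbaddcabbcbccdcd'
  #23 SA[23]=9  'dbdbaddcabbcbccdcd'
  #24 SA[24]=15  'dcabbcbccdcd'
  #25 SA[25]=24  'dcd'
  #26 SA[26]=14  'ddcabbcbccdcd'

SA = [3, 17, 5, 13, 4, 12, 18, 19, 21, 7, 1, 10, 16, 20, 6, 22, 25, 8, 23, 26, 2, 11, 0, 9, 15, 24, 14]
rank  pair      lcp
   1  s[3:],s[17:]  2  'ab'
   2  s[17:],s[5:]  1  'a'
   3  s[5:],s[13:]  1  'a'
   4  s[13:],s[4:]  0  ''
   5  s[4:],s[12:]  2  'ba'
   6  s[12:],s[18:]  1  'b'
   7  s[18:],s[19:]  1  'b'
   8  s[19:],s[21:]  2  'bc'
   9  s[21:],s[7:]  2  'bc'
  10  s[7:],s[1:]  1  'b'
  11  s[1:],s[10:]  2  'bd'
  12  s[10:],s[16:]  0  ''
  13  s[16:],s[20:]  1  'c'
  14  s[20:],s[6:]  3  'cbc'
  15  s[6:],s[22:]  1  'c'
  16  s[22:],s[25:]  1  'c'
  17  s[25:],s[8:]  2  'cd'
  18  s[8:],s[23:]  2  'cd'
  19  s[23:],s[26:]  0  ''
  20  s[26:],s[2:]  1  'd'
  21  s[2:],s[11:]  1  'd'
  22  s[11:],s[0:]  2  'db'
  23  s[0:],s[9:]  3  'dbd'
  24  s[9:],s[15:]  1  'd'
  25  s[15:],s[24:]  2  'dc'
  26  s[24:],s[14:]  1  'd'

[0, 2, 1, 1, 0, 2, 1, 1, 2, 2, 1, 2, 0, 1, 3, 1, 1, 2, 2, 0, 1, 1, 2, 3, 1, 2, 1]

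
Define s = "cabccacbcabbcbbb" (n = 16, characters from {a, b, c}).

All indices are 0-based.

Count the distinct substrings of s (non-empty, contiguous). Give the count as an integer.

114

rank→(start, suffix):
  0 → (9, 'abbcbbb')
  1 → (1, 'abccacbcabbcbbb')
  2 → (5, 'acbcabbcbbb')
  3 → (15, 'b')
  4 → (14, 'bb')
  5 → (13, 'bbb')
  6 → (10, 'bbcbbb')
  7 → (7, 'bcabbcbbb')
  8 → (11, 'bcbbb')
  9 → (2, 'bccacbcabbcbbb')
  10 → (8, 'cabbcbbb')
  11 → (0, 'cabccacbcabbcbbb')
  12 → (4, 'cacbcabbcbbb')
  13 → (12, 'cbbb')
  14 → (6, 'cbcabbcbbb')
  15 → (3, 'ccacbcabbcbbb')

SA = [9, 1, 5, 15, 14, 13, 10, 7, 11, 2, 8, 0, 4, 12, 6, 3]
rank  pair      lcp
   1  s[9:],s[1:]  2  'ab'
   2  s[1:],s[5:]  1  'a'
   3  s[5:],s[15:]  0  ''
   4  s[15:],s[14:]  1  'b'
   5  s[14:],s[13:]  2  'bb'
   6  s[13:],s[10:]  2  'bb'
   7  s[10:],s[7:]  1  'b'
   8  s[7:],s[11:]  2  'bc'
   9  s[11:],s[2:]  2  'bc'
  10  s[2:],s[8:]  0  ''
  11  s[8:],s[0:]  3  'cab'
  12  s[0:],s[4:]  2  'ca'
  13  s[4:],s[12:]  1  'c'
  14  s[12:],s[6:]  2  'cb'
  15  s[6:],s[3:]  1  'c'

n(n+1)/2 = 16·17/2 = 136
Σ LCP = 0 + 2 + 1 + 0 + 1 + 2 + 2 + 1 + 2 + 2 + 0 + 3 + 2 + 1 + 2 + 1 = 22
distinct = 136 − 22 = 114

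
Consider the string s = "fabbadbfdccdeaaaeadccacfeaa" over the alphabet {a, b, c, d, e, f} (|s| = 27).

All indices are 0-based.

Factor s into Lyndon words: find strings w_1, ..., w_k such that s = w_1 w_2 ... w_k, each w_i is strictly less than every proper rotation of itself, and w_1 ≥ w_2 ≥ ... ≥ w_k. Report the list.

["f", "abbadbfdccde", "aaaeadccacfe", "a", "a"]

emit factor 1: 'f' (i=0, period=1)
emit factor 2: 'abbadbfdccde' (i=1, period=12)
emit factor 3: 'aaaeadccacfe' (i=13, period=12)
emit factor 4: 'a' (i=25, period=1)
emit factor 5: 'a' (i=26, period=1)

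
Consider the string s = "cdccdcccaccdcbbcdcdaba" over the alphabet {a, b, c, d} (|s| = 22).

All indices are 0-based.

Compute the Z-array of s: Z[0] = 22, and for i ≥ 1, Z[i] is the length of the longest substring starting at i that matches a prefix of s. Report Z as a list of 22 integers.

[22, 0, 1, 4, 0, 1, 1, 1, 0, 1, 3, 0, 1, 0, 0, 3, 0, 2, 0, 0, 0, 0]

Z[0]=22
i=1: fresh scan; Z[1]=0
i=2: fresh scan; Z[2]=1 extend→box=[2,3)
i=3: fresh scan; Z[3]=4 extend→box=[3,7)
i=4: min(r-i=3, Z[1]=0)=0; Z[4]=0
i=5: min(r-i=2, Z[2]=1)=1; Z[5]=1
i=6: min(r-i=1, Z[3]=4)=1; Z[6]=1
i=7: fresh scan; Z[7]=1 extend→box=[7,8)
i=8: fresh scan; Z[8]=0
i=9: fresh scan; Z[9]=1 extend→box=[9,10)
i=10: fresh scan; Z[10]=3 extend→box=[10,13)
i=11: min(r-i=2, Z[1]=0)=0; Z[11]=0
i=12: min(r-i=1, Z[2]=1)=1; Z[12]=1
i=13: fresh scan; Z[13]=0
i=14: fresh scan; Z[14]=0
i=15: fresh scan; Z[15]=3 extend→box=[15,18)
i=16: min(r-i=2, Z[1]=0)=0; Z[16]=0
i=17: min(r-i=1, Z[2]=1)=1; Z[17]=2 extend→box=[17,19)
i=18: min(r-i=1, Z[1]=0)=0; Z[18]=0
i=19: fresh scan; Z[19]=0
i=20: fresh scan; Z[20]=0
i=21: fresh scan; Z[21]=0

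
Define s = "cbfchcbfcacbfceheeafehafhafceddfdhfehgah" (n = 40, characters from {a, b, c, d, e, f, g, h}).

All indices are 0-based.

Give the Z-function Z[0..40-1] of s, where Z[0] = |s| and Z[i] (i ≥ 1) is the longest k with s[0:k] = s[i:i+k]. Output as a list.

Z[0]=40
i=1: outside box; Z[1]=0
i=2: outside box; Z[2]=0
i=3: outside box; Z[3]=1 grow→box=[3,4)
i=4: outside box; Z[4]=0
i=5: outside box; Z[5]=4 grow→box=[5,9)
i=6: min(r-i=3, Z[1]=0)=0; Z[6]=0
i=7: min(r-i=2, Z[2]=0)=0; Z[7]=0
i=8: min(r-i=1, Z[3]=1)=1; Z[8]=1
i=9: outside box; Z[9]=0
i=10: outside box; Z[10]=4 grow→box=[10,14)
i=11: min(r-i=3, Z[1]=0)=0; Z[11]=0
i=12: min(r-i=2, Z[2]=0)=0; Z[12]=0
i=13: min(r-i=1, Z[3]=1)=1; Z[13]=1
i=14: outside box; Z[14]=0
i=15: outside box; Z[15]=0
i=16: outside box; Z[16]=0
i=17: outside box; Z[17]=0
i=18: outside box; Z[18]=0
i=19: outside box; Z[19]=0
i=20: outside box; Z[20]=0
i=21: outside box; Z[21]=0
i=22: outside box; Z[22]=0
i=23: outside box; Z[23]=0
i=24: outside box; Z[24]=0
i=25: outside box; Z[25]=0
i=26: outside box; Z[26]=0
i=27: outside box; Z[27]=1 grow→box=[27,28)
i=28: outside box; Z[28]=0
i=29: outside box; Z[29]=0
i=30: outside box; Z[30]=0
i=31: outside box; Z[31]=0
i=32: outside box; Z[32]=0
i=33: outside box; Z[33]=0
i=34: outside box; Z[34]=0
i=35: outside box; Z[35]=0
i=36: outside box; Z[36]=0
i=37: outside box; Z[37]=0
i=38: outside box; Z[38]=0
i=39: outside box; Z[39]=0

[40, 0, 0, 1, 0, 4, 0, 0, 1, 0, 4, 0, 0, 1, 0, 0, 0, 0, 0, 0, 0, 0, 0, 0, 0, 0, 0, 1, 0, 0, 0, 0, 0, 0, 0, 0, 0, 0, 0, 0]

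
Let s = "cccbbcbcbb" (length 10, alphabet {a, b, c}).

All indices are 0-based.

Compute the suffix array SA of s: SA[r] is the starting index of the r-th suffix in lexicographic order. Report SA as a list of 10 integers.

[9, 8, 3, 6, 4, 7, 2, 5, 1, 0]

rank→(start, suffix):
  0 → (9, 'b')
  1 → (8, 'bb')
  2 → (3, 'bbcbcbb')
  3 → (6, 'bcbb')
  4 → (4, 'bcbcbb')
  5 → (7, 'cbb')
  6 → (2, 'cbbcbcbb')
  7 → (5, 'cbcbb')
  8 → (1, 'ccbbcbcbb')
  9 → (0, 'cccbbcbcbb')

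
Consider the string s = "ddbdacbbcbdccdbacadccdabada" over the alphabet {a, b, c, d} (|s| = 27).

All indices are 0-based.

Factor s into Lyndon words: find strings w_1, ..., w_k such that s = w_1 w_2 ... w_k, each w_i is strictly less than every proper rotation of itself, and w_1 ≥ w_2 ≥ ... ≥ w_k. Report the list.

emit factor 1: 'd' (i=0, period=1)
emit factor 2: 'd' (i=1, period=1)
emit factor 3: 'bd' (i=2, period=2)
emit factor 4: 'acbbcbdccdb' (i=4, period=11)
emit factor 5: 'acadccd' (i=15, period=7)
emit factor 6: 'abad' (i=22, period=4)
emit factor 7: 'a' (i=26, period=1)

["d", "d", "bd", "acbbcbdccdb", "acadccd", "abad", "a"]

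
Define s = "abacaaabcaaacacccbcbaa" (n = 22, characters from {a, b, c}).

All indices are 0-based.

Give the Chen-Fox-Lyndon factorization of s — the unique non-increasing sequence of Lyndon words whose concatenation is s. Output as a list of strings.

emit factor 1: 'abac' (i=0, period=4)
emit factor 2: 'aaabcaaacacccbcb' (i=4, period=16)
emit factor 3: 'a' (i=20, period=1)
emit factor 4: 'a' (i=21, period=1)

["abac", "aaabcaaacacccbcb", "a", "a"]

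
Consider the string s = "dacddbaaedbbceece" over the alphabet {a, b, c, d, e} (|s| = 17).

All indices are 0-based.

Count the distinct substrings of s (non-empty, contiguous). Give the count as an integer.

139

rank→(start, suffix):
  0 → (6, 'aaedbbceece')
  1 → (1, 'acddbaaedbbceece')
  2 → (7, 'aedbbceece')
  3 → (5, 'baaedbbceece')
  4 → (10, 'bbceece')
  5 → (11, 'bceece')
  6 → (2, 'cddbaaedbbceece')
  7 → (15, 'ce')
  8 → (12, 'ceece')
  9 → (0, 'dacddbaaedbbceece')
  10 → (4, 'dbaaedbbceece')
  11 → (9, 'dbbceece')
  12 → (3, 'ddbaaedbbceece')
  13 → (16, 'e')
  14 → (14, 'ece')
  15 → (8, 'edbbceece')
  16 → (13, 'eece')

SA = [6, 1, 7, 5, 10, 11, 2, 15, 12, 0, 4, 9, 3, 16, 14, 8, 13]
rank  pair      lcp
   1  s[6:],s[1:]  1  'a'
   2  s[1:],s[7:]  1  'a'
   3  s[7:],s[5:]  0  ''
   4  s[5:],s[10:]  1  'b'
   5  s[10:],s[11:]  1  'b'
   6  s[11:],s[2:]  0  ''
   7  s[2:],s[15:]  1  'c'
   8  s[15:],s[12:]  2  'ce'
   9  s[12:],s[0:]  0  ''
  10  s[0:],s[4:]  1  'd'
  11  s[4:],s[9:]  2  'db'
  12  s[9:],s[3:]  1  'd'
  13  s[3:],s[16:]  0  ''
  14  s[16:],s[14:]  1  'e'
  15  s[14:],s[8:]  1  'e'
  16  s[8:],s[13:]  1  'e'

n(n+1)/2 = 17·18/2 = 153
Σ LCP = 0 + 1 + 1 + 0 + 1 + 1 + 0 + 1 + 2 + 0 + 1 + 2 + 1 + 0 + 1 + 1 + 1 = 14
distinct = 153 − 14 = 139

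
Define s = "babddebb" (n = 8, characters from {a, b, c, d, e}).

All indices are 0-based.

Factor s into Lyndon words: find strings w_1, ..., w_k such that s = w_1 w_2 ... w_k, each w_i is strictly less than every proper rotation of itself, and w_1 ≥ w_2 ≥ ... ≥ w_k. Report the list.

["b", "abddebb"]

emit factor 1: 'b' (i=0, period=1)
emit factor 2: 'abddebb' (i=1, period=7)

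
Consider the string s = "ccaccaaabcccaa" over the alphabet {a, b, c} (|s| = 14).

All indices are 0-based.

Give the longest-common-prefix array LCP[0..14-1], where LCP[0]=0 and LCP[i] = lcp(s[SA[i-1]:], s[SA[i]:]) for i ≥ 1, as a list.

rank→(start, suffix):
  0 → (13, 'a')
  1 → (12, 'aa')
  2 → (5, 'aaabcccaa')
  3 → (6, 'aabcccaa')
  4 → (7, 'abcccaa')
  5 → (2, 'accaaabcccaa')
  6 → (8, 'bcccaa')
  7 → (11, 'caa')
  8 → (4, 'caaabcccaa')
  9 → (1, 'caccaaabcccaa')
  10 → (10, 'ccaa')
  11 → (3, 'ccaaabcccaa')
  12 → (0, 'ccaccaaabcccaa')
  13 → (9, 'cccaa')

SA = [13, 12, 5, 6, 7, 2, 8, 11, 4, 1, 10, 3, 0, 9]
rank  pair      lcp
   1  s[13:],s[12:]  1  'a'
   2  s[12:],s[5:]  2  'aa'
   3  s[5:],s[6:]  2  'aa'
   4  s[6:],s[7:]  1  'a'
   5  s[7:],s[2:]  1  'a'
   6  s[2:],s[8:]  0  ''
   7  s[8:],s[11:]  0  ''
   8  s[11:],s[4:]  3  'caa'
   9  s[4:],s[1:]  2  'ca'
  10  s[1:],s[10:]  1  'c'
  11  s[10:],s[3:]  4  'ccaa'
  12  s[3:],s[0:]  3  'cca'
  13  s[0:],s[9:]  2  'cc'

[0, 1, 2, 2, 1, 1, 0, 0, 3, 2, 1, 4, 3, 2]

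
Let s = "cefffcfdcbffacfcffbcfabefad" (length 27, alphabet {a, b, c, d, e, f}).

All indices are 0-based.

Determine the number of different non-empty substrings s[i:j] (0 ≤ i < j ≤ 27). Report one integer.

sorted suffixes:
  #0 SA[0]=21  'abefad'
  #1 SA[1]=12  'acfcffbcfabefad'
  #2 SA[2]=25  'ad'
  #3 SA[3]=18  'bcfabefad'
  #4 SA[4]=22  'befad'
  #5 SA[5]=9  'bffacfcffbcfabefad'
  #6 SA[6]=8  'cbffacfcffbcfabefad'
  #7 SA[7]=0  'cefffcfdcbffacfcffbcfabefad'
  #8 SA[8]=19  'cfabefad'
  #9 SA[9]=13  'cfcffbcfabefad'
  #10 SA[10]=5  'cfdcbffacfcffbcfabefad'
  #11 SA[11]=15  'cffbcfabefad'
  #12 SA[12]=26  'd'
  #13 SA[13]=7  'dcbffacfcffbcfabefad'
  #14 SA[14]=23  'efad'
  #15 SA[15]=1  'efffcfdcbffacfcffbcfabefad'
  #16 SA[16]=20  'fabefad'
  #17 SA[17]=11  'facfcffbcfabefad'
  #18 SA[18]=24  'fad'
  #19 SA[19]=17  'fbcfabefad'
  #20 SA[20]=4  'fcfdcbffacfcffbcfabefad'
  #21 SA[21]=14  'fcffbcfabefad'
  #22 SA[22]=6  'fdcbffacfcffbcfabefad'
  #23 SA[23]=10  'ffacfcffbcfabefad'
  #24 SA[24]=16  'ffbcfabefad'
  #25 SA[25]=3  'ffcfdcbffacfcffbcfabefad'
  #26 SA[26]=2  'fffcfdcbffacfcffbcfabefad'

SA = [21, 12, 25, 18, 22, 9, 8, 0, 19, 13, 5, 15, 26, 7, 23, 1, 20, 11, 24, 17, 4, 14, 6, 10, 16, 3, 2]
rank  pair      lcp
   1  s[21:],s[12:]  1  'a'
   2  s[12:],s[25:]  1  'a'
   3  s[25:],s[18:]  0  ''
   4  s[18:],s[22:]  1  'b'
   5  s[22:],s[9:]  1  'b'
   6  s[9:],s[8:]  0  ''
   7  s[8:],s[0:]  1  'c'
   8  s[0:],s[19:]  1  'c'
   9  s[19:],s[13:]  2  'cf'
  10  s[13:],s[5:]  2  'cf'
  11  s[5:],s[15:]  2  'cf'
  12  s[15:],s[26:]  0  ''
  13  s[26:],s[7:]  1  'd'
  14  s[7:],s[23:]  0  ''
  15  s[23:],s[1:]  2  'ef'
  16  s[1:],s[20:]  0  ''
  17  s[20:],s[11:]  2  'fa'
  18  s[11:],s[24:]  2  'fa'
  19  s[24:],s[17:]  1  'f'
  20  s[17:],s[4:]  1  'f'
  21  s[4:],s[14:]  3  'fcf'
  22  s[14:],s[6:]  1  'f'
  23  s[6:],s[10:]  1  'f'
  24  s[10:],s[16:]  2  'ff'
  25  s[16:],s[3:]  2  'ff'
  26  s[3:],s[2:]  2  'ff'

n(n+1)/2 = 27·28/2 = 378
Σ LCP = 0 + 1 + 1 + 0 + 1 + 1 + 0 + 1 + 1 + 2 + 2 + 2 + 0 + 1 + 0 + 2 + 0 + 2 + 2 + 1 + 1 + 3 + 1 + 1 + 2 + 2 + 2 = 32
distinct = 378 − 32 = 346

346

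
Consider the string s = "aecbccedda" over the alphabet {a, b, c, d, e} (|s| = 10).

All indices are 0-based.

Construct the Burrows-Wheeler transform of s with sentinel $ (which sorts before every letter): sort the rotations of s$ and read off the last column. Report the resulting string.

ad$cebcdeac

rank  rotation     last
    0  $aecbccedda  a
    1  a$aecbccedd  d
    2  aecbccedda$  $
    3  bccedda$aec  c
    4  cbccedda$ae  e
    5  ccedda$aecb  b
    6  cedda$aecbc  c
    7  da$aecbcced  d
    8  dda$aecbcce  e
    9  ecbccedda$a  a
   10  edda$aecbcc  c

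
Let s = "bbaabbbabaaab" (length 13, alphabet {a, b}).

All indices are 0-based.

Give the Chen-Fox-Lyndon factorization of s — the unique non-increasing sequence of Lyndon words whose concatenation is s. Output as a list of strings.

emit factor 1: 'b' (i=0, period=1)
emit factor 2: 'b' (i=1, period=1)
emit factor 3: 'aabbbab' (i=2, period=7)
emit factor 4: 'aaab' (i=9, period=4)

["b", "b", "aabbbab", "aaab"]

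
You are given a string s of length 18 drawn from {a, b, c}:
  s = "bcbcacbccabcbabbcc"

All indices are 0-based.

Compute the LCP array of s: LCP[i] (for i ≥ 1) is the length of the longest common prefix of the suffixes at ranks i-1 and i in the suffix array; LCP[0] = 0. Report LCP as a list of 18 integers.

[0, 2, 1, 0, 1, 1, 2, 3, 2, 3, 0, 1, 2, 1, 2, 3, 1, 2]

rank→(start, suffix):
  0 → (13, 'abbcc')
  1 → (9, 'abcbabbcc')
  2 → (4, 'acbccabcbabbcc')
  3 → (12, 'babbcc')
  4 → (14, 'bbcc')
  5 → (2, 'bcacbccabcbabbcc')
  6 → (10, 'bcbabbcc')
  7 → (0, 'bcbcacbccabcbabbcc')
  8 → (15, 'bcc')
  9 → (6, 'bccabcbabbcc')
  10 → (17, 'c')
  11 → (8, 'cabcbabbcc')
  12 → (3, 'cacbccabcbabbcc')
  13 → (11, 'cbabbcc')
  14 → (1, 'cbcacbccabcbabbcc')
  15 → (5, 'cbccabcbabbcc')
  16 → (16, 'cc')
  17 → (7, 'ccabcbabbcc')

SA = [13, 9, 4, 12, 14, 2, 10, 0, 15, 6, 17, 8, 3, 11, 1, 5, 16, 7]
i: (SA[i-1],SA[i]) lcp shared
  1: (13,9) 2 'ab'
  2: (9,4) 1 'a'
  3: (4,12) 0 ''
  4: (12,14) 1 'b'
  5: (14,2) 1 'b'
  6: (2,10) 2 'bc'
  7: (10,0) 3 'bcb'
  8: (0,15) 2 'bc'
  9: (15,6) 3 'bcc'
  10: (6,17) 0 ''
  11: (17,8) 1 'c'
  12: (8,3) 2 'ca'
  13: (3,11) 1 'c'
  14: (11,1) 2 'cb'
  15: (1,5) 3 'cbc'
  16: (5,16) 1 'c'
  17: (16,7) 2 'cc'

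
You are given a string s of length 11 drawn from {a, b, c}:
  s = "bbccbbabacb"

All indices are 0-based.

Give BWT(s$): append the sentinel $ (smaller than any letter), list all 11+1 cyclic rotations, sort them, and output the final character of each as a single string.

bbbcbac$bacb

rank  rotation      last
    0  $bbccbbabacb  b
    1  abacb$bbccbb  b
    2  acb$bbccbbab  b
    3  b$bbccbbabac  c
    4  babacb$bbccb  b
    5  bacb$bbccbba  a
    6  bbabacb$bbcc  c
    7  bbccbbabacb$  $
    8  bccbbabacb$b  b
    9  cb$bbccbbaba  a
   10  cbbabacb$bbc  c
   11  ccbbabacb$bb  b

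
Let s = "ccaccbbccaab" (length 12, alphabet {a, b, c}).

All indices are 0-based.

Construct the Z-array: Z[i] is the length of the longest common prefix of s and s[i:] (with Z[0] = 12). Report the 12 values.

[12, 1, 0, 2, 1, 0, 0, 3, 1, 0, 0, 0]

Z[0]=12
i=1: outside box; Z[1]=1 scan→box=[1,2)
i=2: outside box; Z[2]=0
i=3: outside box; Z[3]=2 scan→box=[3,5)
i=4: min(r-i=1, Z[1]=1)=1; Z[4]=1
i=5: outside box; Z[5]=0
i=6: outside box; Z[6]=0
i=7: outside box; Z[7]=3 scan→box=[7,10)
i=8: min(r-i=2, Z[1]=1)=1; Z[8]=1
i=9: min(r-i=1, Z[2]=0)=0; Z[9]=0
i=10: outside box; Z[10]=0
i=11: outside box; Z[11]=0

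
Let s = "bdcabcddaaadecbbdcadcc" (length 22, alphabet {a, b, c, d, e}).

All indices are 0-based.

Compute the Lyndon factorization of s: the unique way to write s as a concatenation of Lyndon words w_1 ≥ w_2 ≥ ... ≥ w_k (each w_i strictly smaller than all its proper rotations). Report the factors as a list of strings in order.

["bdc", "abcdd", "aaadecbbdcadcc"]

emit factor 1: 'bdc' (i=0, period=3)
emit factor 2: 'abcdd' (i=3, period=5)
emit factor 3: 'aaadecbbdcadcc' (i=8, period=14)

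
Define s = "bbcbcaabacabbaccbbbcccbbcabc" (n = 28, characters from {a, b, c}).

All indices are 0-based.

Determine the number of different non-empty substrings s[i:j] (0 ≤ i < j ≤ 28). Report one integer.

rank→(start, suffix):
  0 → (5, 'aabacabbaccbbbcccbbcabc')
  1 → (6, 'abacabbaccbbbcccbbcabc')
  2 → (10, 'abbaccbbbcccbbcabc')
  3 → (25, 'abc')
  4 → (8, 'acabbaccbbbcccbbcabc')
  5 → (13, 'accbbbcccbbcabc')
  6 → (7, 'bacabbaccbbbcccbbcabc')
  7 → (12, 'baccbbbcccbbcabc')
  8 → (11, 'bbaccbbbcccbbcabc')
  9 → (16, 'bbbcccbbcabc')
  10 → (22, 'bbcabc')
  11 → (0, 'bbcbcaabacabbaccbbbcccbbcabc')
  12 → (17, 'bbcccbbcabc')
  13 → (26, 'bc')
  14 → (3, 'bcaabacabbaccbbbcccbbcabc')
  15 → (23, 'bcabc')
  16 → (1, 'bcbcaabacabbaccbbbcccbbcabc')
  17 → (18, 'bcccbbcabc')
  18 → (27, 'c')
  19 → (4, 'caabacabbaccbbbcccbbcabc')
  20 → (9, 'cabbaccbbbcccbbcabc')
  21 → (24, 'cabc')
  22 → (15, 'cbbbcccbbcabc')
  23 → (21, 'cbbcabc')
  24 → (2, 'cbcaabacabbaccbbbcccbbcabc')
  25 → (14, 'ccbbbcccbbcabc')
  26 → (20, 'ccbbcabc')
  27 → (19, 'cccbbcabc')

SA = [5, 6, 10, 25, 8, 13, 7, 12, 11, 16, 22, 0, 17, 26, 3, 23, 1, 18, 27, 4, 9, 24, 15, 21, 2, 14, 20, 19]
[i] adj suffixes → lcp
  [1] 5/6 → 1 ('a')
  [2] 6/10 → 2 ('ab')
  [3] 10/25 → 2 ('ab')
  [4] 25/8 → 1 ('a')
  [5] 8/13 → 2 ('ac')
  [6] 13/7 → 0 ('')
  [7] 7/12 → 3 ('bac')
  [8] 12/11 → 1 ('b')
  [9] 11/16 → 2 ('bb')
  [10] 16/22 → 2 ('bb')
  [11] 22/0 → 3 ('bbc')
  [12] 0/17 → 3 ('bbc')
  [13] 17/26 → 1 ('b')
  [14] 26/3 → 2 ('bc')
  [15] 3/23 → 3 ('bca')
  [16] 23/1 → 2 ('bc')
  [17] 1/18 → 2 ('bc')
  [18] 18/27 → 0 ('')
  [19] 27/4 → 1 ('c')
  [20] 4/9 → 2 ('ca')
  [21] 9/24 → 3 ('cab')
  [22] 24/15 → 1 ('c')
  [23] 15/21 → 3 ('cbb')
  [24] 21/2 → 2 ('cb')
  [25] 2/14 → 1 ('c')
  [26] 14/20 → 4 ('ccbb')
  [27] 20/19 → 2 ('cc')

n(n+1)/2 = 28·29/2 = 406
Σ LCP = 0 + 1 + 2 + 2 + 1 + 2 + 0 + 3 + 1 + 2 + 2 + 3 + 3 + 1 + 2 + 3 + 2 + 2 + 0 + 1 + 2 + 3 + 1 + 3 + 2 + 1 + 4 + 2 = 51
distinct = 406 − 51 = 355

355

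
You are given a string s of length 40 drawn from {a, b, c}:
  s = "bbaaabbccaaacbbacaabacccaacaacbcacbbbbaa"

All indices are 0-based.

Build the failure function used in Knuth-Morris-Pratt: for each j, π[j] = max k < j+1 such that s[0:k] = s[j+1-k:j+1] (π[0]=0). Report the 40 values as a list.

[0, 1, 0, 0, 0, 1, 2, 0, 0, 0, 0, 0, 0, 1, 2, 3, 0, 0, 0, 1, 0, 0, 0, 0, 0, 0, 0, 0, 0, 0, 1, 0, 0, 0, 1, 2, 2, 2, 3, 4]

π[0] = 0
j=1 s[j]='b': π[1]=1 (border 'b')
j=2 s[j]='a': k: 1→0; π[2]=0 (border '')
j=3 s[j]='a': π[3]=0 (border '')
j=4 s[j]='a': π[4]=0 (border '')
j=5 s[j]='b': π[5]=1 (border 'b')
j=6 s[j]='b': π[6]=2 (border 'bb')
j=7 s[j]='c': k: 2→1→0; π[7]=0 (border '')
j=8 s[j]='c': π[8]=0 (border '')
j=9 s[j]='a': π[9]=0 (border '')
j=10 s[j]='a': π[10]=0 (border '')
j=11 s[j]='a': π[11]=0 (border '')
j=12 s[j]='c': π[12]=0 (border '')
j=13 s[j]='b': π[13]=1 (border 'b')
j=14 s[j]='b': π[14]=2 (border 'bb')
j=15 s[j]='a': π[15]=3 (border 'bba')
j=16 s[j]='c': k: 3→0; π[16]=0 (border '')
j=17 s[j]='a': π[17]=0 (border '')
j=18 s[j]='a': π[18]=0 (border '')
j=19 s[j]='b': π[19]=1 (border 'b')
j=20 s[j]='a': k: 1→0; π[20]=0 (border '')
j=21 s[j]='c': π[21]=0 (border '')
j=22 s[j]='c': π[22]=0 (border '')
j=23 s[j]='c': π[23]=0 (border '')
j=24 s[j]='a': π[24]=0 (border '')
j=25 s[j]='a': π[25]=0 (border '')
j=26 s[j]='c': π[26]=0 (border '')
j=27 s[j]='a': π[27]=0 (border '')
j=28 s[j]='a': π[28]=0 (border '')
j=29 s[j]='c': π[29]=0 (border '')
j=30 s[j]='b': π[30]=1 (border 'b')
j=31 s[j]='c': k: 1→0; π[31]=0 (border '')
j=32 s[j]='a': π[32]=0 (border '')
j=33 s[j]='c': π[33]=0 (border '')
j=34 s[j]='b': π[34]=1 (border 'b')
j=35 s[j]='b': π[35]=2 (border 'bb')
j=36 s[j]='b': k: 2→1; π[36]=2 (border 'bb')
j=37 s[j]='b': k: 2→1; π[37]=2 (border 'bb')
j=38 s[j]='a': π[38]=3 (border 'bba')
j=39 s[j]='a': π[39]=4 (border 'bbaa')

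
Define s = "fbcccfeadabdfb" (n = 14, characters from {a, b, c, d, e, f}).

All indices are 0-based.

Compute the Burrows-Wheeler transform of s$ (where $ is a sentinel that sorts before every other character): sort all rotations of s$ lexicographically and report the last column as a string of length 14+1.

rank  rotation         last
    0  $fbcccfeadabdfb  b
    1  abdfb$fbcccfead  d
    2  adabdfb$fbcccfe  e
    3  b$fbcccfeadabdf  f
    4  bcccfeadabdfb$f  f
    5  bdfb$fbcccfeada  a
    6  cccfeadabdfb$fb  b
    7  ccfeadabdfb$fbc  c
    8  cfeadabdfb$fbcc  c
    9  dabdfb$fbcccfea  a
   10  dfb$fbcccfeadab  b
   11  eadabdfb$fbcccf  f
   12  fb$fbcccfeadabd  d
   13  fbcccfeadabdfb$  $
   14  feadabdfb$fbccc  c

bdeffabccabfd$c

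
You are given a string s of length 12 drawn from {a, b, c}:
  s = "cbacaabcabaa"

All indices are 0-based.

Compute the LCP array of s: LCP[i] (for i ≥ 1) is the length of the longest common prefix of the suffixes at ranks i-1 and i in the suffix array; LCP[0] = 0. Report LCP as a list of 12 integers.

[0, 1, 2, 1, 2, 1, 0, 2, 1, 0, 2, 1]

rank | idx | suffix
   0 |  11 | a
   1 |  10 | aa
   2 |   4 | aabcabaa
   3 |   8 | abaa
   4 |   5 | abcabaa
   5 |   2 | acaabcabaa
   6 |   9 | baa
   7 |   1 | bacaabcabaa
   8 |   6 | bcabaa
   9 |   3 | caabcabaa
  10 |   7 | cabaa
  11 |   0 | cbacaabcabaa

SA = [11, 10, 4, 8, 5, 2, 9, 1, 6, 3, 7, 0]
rank  pair      lcp
   1  s[11:],s[10:]  1  'a'
   2  s[10:],s[4:]  2  'aa'
   3  s[4:],s[8:]  1  'a'
   4  s[8:],s[5:]  2  'ab'
   5  s[5:],s[2:]  1  'a'
   6  s[2:],s[9:]  0  ''
   7  s[9:],s[1:]  2  'ba'
   8  s[1:],s[6:]  1  'b'
   9  s[6:],s[3:]  0  ''
  10  s[3:],s[7:]  2  'ca'
  11  s[7:],s[0:]  1  'c'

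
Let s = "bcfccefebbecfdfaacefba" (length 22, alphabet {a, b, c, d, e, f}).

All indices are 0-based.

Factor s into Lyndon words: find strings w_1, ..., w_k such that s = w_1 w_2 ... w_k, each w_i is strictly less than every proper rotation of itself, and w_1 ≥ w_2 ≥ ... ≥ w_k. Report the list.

emit factor 1: 'bcfccefe' (i=0, period=8)
emit factor 2: 'bbecfdf' (i=8, period=7)
emit factor 3: 'aacefb' (i=15, period=6)
emit factor 4: 'a' (i=21, period=1)

["bcfccefe", "bbecfdf", "aacefb", "a"]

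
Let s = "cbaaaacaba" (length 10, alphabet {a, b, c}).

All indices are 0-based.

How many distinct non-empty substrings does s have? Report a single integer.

rank→(start, suffix):
  0 → (9, 'a')
  1 → (2, 'aaaacaba')
  2 → (3, 'aaacaba')
  3 → (4, 'aacaba')
  4 → (7, 'aba')
  5 → (5, 'acaba')
  6 → (8, 'ba')
  7 → (1, 'baaaacaba')
  8 → (6, 'caba')
  9 → (0, 'cbaaaacaba')

SA = [9, 2, 3, 4, 7, 5, 8, 1, 6, 0]
[i] adj suffixes → lcp
  [1] 9/2 → 1 ('a')
  [2] 2/3 → 3 ('aaa')
  [3] 3/4 → 2 ('aa')
  [4] 4/7 → 1 ('a')
  [5] 7/5 → 1 ('a')
  [6] 5/8 → 0 ('')
  [7] 8/1 → 2 ('ba')
  [8] 1/6 → 0 ('')
  [9] 6/0 → 1 ('c')

n(n+1)/2 = 10·11/2 = 55
Σ LCP = 0 + 1 + 3 + 2 + 1 + 1 + 0 + 2 + 0 + 1 = 11
distinct = 55 − 11 = 44

44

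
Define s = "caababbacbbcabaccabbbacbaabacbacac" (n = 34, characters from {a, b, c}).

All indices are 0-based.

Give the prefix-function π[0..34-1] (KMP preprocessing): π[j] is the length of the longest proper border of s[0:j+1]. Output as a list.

π[0] = 0
j=1 s[j]='a': π[1]=0 (border '')
j=2 s[j]='a': π[2]=0 (border '')
j=3 s[j]='b': π[3]=0 (border '')
j=4 s[j]='a': π[4]=0 (border '')
j=5 s[j]='b': π[5]=0 (border '')
j=6 s[j]='b': π[6]=0 (border '')
j=7 s[j]='a': π[7]=0 (border '')
j=8 s[j]='c': π[8]=1 (border 'c')
j=9 s[j]='b': k: 1→0; π[9]=0 (border '')
j=10 s[j]='b': π[10]=0 (border '')
j=11 s[j]='c': π[11]=1 (border 'c')
j=12 s[j]='a': π[12]=2 (border 'ca')
j=13 s[j]='b': k: 2→0; π[13]=0 (border '')
j=14 s[j]='a': π[14]=0 (border '')
j=15 s[j]='c': π[15]=1 (border 'c')
j=16 s[j]='c': k: 1→0; π[16]=1 (border 'c')
j=17 s[j]='a': π[17]=2 (border 'ca')
j=18 s[j]='b': k: 2→0; π[18]=0 (border '')
j=19 s[j]='b': π[19]=0 (border '')
j=20 s[j]='b': π[20]=0 (border '')
j=21 s[j]='a': π[21]=0 (border '')
j=22 s[j]='c': π[22]=1 (border 'c')
j=23 s[j]='b': k: 1→0; π[23]=0 (border '')
j=24 s[j]='a': π[24]=0 (border '')
j=25 s[j]='a': π[25]=0 (border '')
j=26 s[j]='b': π[26]=0 (border '')
j=27 s[j]='a': π[27]=0 (border '')
j=28 s[j]='c': π[28]=1 (border 'c')
j=29 s[j]='b': k: 1→0; π[29]=0 (border '')
j=30 s[j]='a': π[30]=0 (border '')
j=31 s[j]='c': π[31]=1 (border 'c')
j=32 s[j]='a': π[32]=2 (border 'ca')
j=33 s[j]='c': k: 2→0; π[33]=1 (border 'c')

[0, 0, 0, 0, 0, 0, 0, 0, 1, 0, 0, 1, 2, 0, 0, 1, 1, 2, 0, 0, 0, 0, 1, 0, 0, 0, 0, 0, 1, 0, 0, 1, 2, 1]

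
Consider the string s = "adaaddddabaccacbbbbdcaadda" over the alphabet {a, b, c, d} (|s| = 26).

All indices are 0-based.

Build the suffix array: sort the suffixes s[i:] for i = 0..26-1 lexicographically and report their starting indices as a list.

rank→(start, suffix):
  0 → (25, 'a')
  1 → (21, 'aadda')
  2 → (2, 'aaddddabaccacbbbbdcaadda')
  3 → (8, 'abaccacbbbbdcaadda')
  4 → (13, 'acbbbbdcaadda')
  5 → (10, 'accacbbbbdcaadda')
  6 → (0, 'adaaddddabaccacbbbbdcaadda')
  7 → (22, 'adda')
  8 → (3, 'addddabaccacbbbbdcaadda')
  9 → (9, 'baccacbbbbdcaadda')
  10 → (15, 'bbbbdcaadda')
  11 → (16, 'bbbdcaadda')
  12 → (17, 'bbdcaadda')
  13 → (18, 'bdcaadda')
  14 → (20, 'caadda')
  15 → (12, 'cacbbbbdcaadda')
  16 → (14, 'cbbbbdcaadda')
  17 → (11, 'ccacbbbbdcaadda')
  18 → (24, 'da')
  19 → (1, 'daaddddabaccacbbbbdcaadda')
  20 → (7, 'dabaccacbbbbdcaadda')
  21 → (19, 'dcaadda')
  22 → (23, 'dda')
  23 → (6, 'ddabaccacbbbbdcaadda')
  24 → (5, 'dddabaccacbbbbdcaadda')
  25 → (4, 'ddddabaccacbbbbdcaadda')

[25, 21, 2, 8, 13, 10, 0, 22, 3, 9, 15, 16, 17, 18, 20, 12, 14, 11, 24, 1, 7, 19, 23, 6, 5, 4]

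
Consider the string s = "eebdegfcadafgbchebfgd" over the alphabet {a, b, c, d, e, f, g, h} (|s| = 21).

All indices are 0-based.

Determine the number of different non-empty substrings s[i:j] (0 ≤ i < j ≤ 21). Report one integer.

rank→(start, suffix):
  0 → (8, 'adafgbchebfgd')
  1 → (10, 'afgbchebfgd')
  2 → (13, 'bchebfgd')
  3 → (2, 'bdegfcadafgbchebfgd')
  4 → (17, 'bfgd')
  5 → (7, 'cadafgbchebfgd')
  6 → (14, 'chebfgd')
  7 → (20, 'd')
  8 → (9, 'dafgbchebfgd')
  9 → (3, 'degfcadafgbchebfgd')
  10 → (1, 'ebdegfcadafgbchebfgd')
  11 → (16, 'ebfgd')
  12 → (0, 'eebdegfcadafgbchebfgd')
  13 → (4, 'egfcadafgbchebfgd')
  14 → (6, 'fcadafgbchebfgd')
  15 → (11, 'fgbchebfgd')
  16 → (18, 'fgd')
  17 → (12, 'gbchebfgd')
  18 → (19, 'gd')
  19 → (5, 'gfcadafgbchebfgd')
  20 → (15, 'hebfgd')

SA = [8, 10, 13, 2, 17, 7, 14, 20, 9, 3, 1, 16, 0, 4, 6, 11, 18, 12, 19, 5, 15]
rank  pair      lcp
   1  s[8:],s[10:]  1  'a'
   2  s[10:],s[13:]  0  ''
   3  s[13:],s[2:]  1  'b'
   4  s[2:],s[17:]  1  'b'
   5  s[17:],s[7:]  0  ''
   6  s[7:],s[14:]  1  'c'
   7  s[14:],s[20:]  0  ''
   8  s[20:],s[9:]  1  'd'
   9  s[9:],s[3:]  1  'd'
  10  s[3:],s[1:]  0  ''
  11  s[1:],s[16:]  2  'eb'
  12  s[16:],s[0:]  1  'e'
  13  s[0:],s[4:]  1  'e'
  14  s[4:],s[6:]  0  ''
  15  s[6:],s[11:]  1  'f'
  16  s[11:],s[18:]  2  'fg'
  17  s[18:],s[12:]  0  ''
  18  s[12:],s[19:]  1  'g'
  19  s[19:],s[5:]  1  'g'
  20  s[5:],s[15:]  0  ''

n(n+1)/2 = 21·22/2 = 231
Σ LCP = 0 + 1 + 0 + 1 + 1 + 0 + 1 + 0 + 1 + 1 + 0 + 2 + 1 + 1 + 0 + 1 + 2 + 0 + 1 + 1 + 0 = 15
distinct = 231 − 15 = 216

216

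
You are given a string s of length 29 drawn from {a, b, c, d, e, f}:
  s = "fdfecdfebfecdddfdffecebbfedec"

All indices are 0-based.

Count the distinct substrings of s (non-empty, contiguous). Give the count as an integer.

389

sorted suffixes:
  #0 SA[0]=22  'bbfedec'
  #1 SA[1]=8  'bfecdddfdffecebbfedec'
  #2 SA[2]=23  'bfedec'
  #3 SA[3]=28  'c'
  #4 SA[4]=11  'cdddfdffecebbfedec'
  #5 SA[5]=4  'cdfebfecdddfdffecebbfedec'
  #6 SA[6]=20  'cebbfedec'
  #7 SA[7]=12  'dddfdffecebbfedec'
  #8 SA[8]=13  'ddfdffecebbfedec'
  #9 SA[9]=26  'dec'
  #10 SA[10]=14  'dfdffecebbfedec'
  #11 SA[11]=5  'dfebfecdddfdffecebbfedec'
  #12 SA[12]=1  'dfecdfebfecdddfdffecebbfedec'
  #13 SA[13]=16  'dffecebbfedec'
  #14 SA[14]=21  'ebbfedec'
  #15 SA[15]=7  'ebfecdddfdffecebbfedec'
  #16 SA[16]=27  'ec'
  #17 SA[17]=10  'ecdddfdffecebbfedec'
  #18 SA[18]=3  'ecdfebfecdddfdffecebbfedec'
  #19 SA[19]=19  'ecebbfedec'
  #20 SA[20]=25  'edec'
  #21 SA[21]=0  'fdfecdfebfecdddfdffecebbfedec'
  #22 SA[22]=15  'fdffecebbfedec'
  #23 SA[23]=6  'febfecdddfdffecebbfedec'
  #24 SA[24]=9  'fecdddfdffecebbfedec'
  #25 SA[25]=2  'fecdfebfecdddfdffecebbfedec'
  #26 SA[26]=18  'fecebbfedec'
  #27 SA[27]=24  'fedec'
  #28 SA[28]=17  'ffecebbfedec'

SA = [22, 8, 23, 28, 11, 4, 20, 12, 13, 26, 14, 5, 1, 16, 21, 7, 27, 10, 3, 19, 25, 0, 15, 6, 9, 2, 18, 24, 17]
rank  pair      lcp
   1  s[22:],s[8:]  1  'b'
   2  s[8:],s[23:]  3  'bfe'
   3  s[23:],s[28:]  0  ''
   4  s[28:],s[11:]  1  'c'
   5  s[11:],s[4:]  2  'cd'
   6  s[4:],s[20:]  1  'c'
   7  s[20:],s[12:]  0  ''
   8  s[12:],s[13:]  2  'dd'
   9  s[13:],s[26:]  1  'd'
  10  s[26:],s[14:]  1  'd'
  11  s[14:],s[5:]  2  'df'
  12  s[5:],s[1:]  3  'dfe'
  13  s[1:],s[16:]  2  'df'
  14  s[16:],s[21:]  0  ''
  15  s[21:],s[7:]  2  'eb'
  16  s[7:],s[27:]  1  'e'
  17  s[27:],s[10:]  2  'ec'
  18  s[10:],s[3:]  3  'ecd'
  19  s[3:],s[19:]  2  'ec'
  20  s[19:],s[25:]  1  'e'
  21  s[25:],s[0:]  0  ''
  22  s[0:],s[15:]  3  'fdf'
  23  s[15:],s[6:]  1  'f'
  24  s[6:],s[9:]  2  'fe'
  25  s[9:],s[2:]  4  'fecd'
  26  s[2:],s[18:]  3  'fec'
  27  s[18:],s[24:]  2  'fe'
  28  s[24:],s[17:]  1  'f'

n(n+1)/2 = 29·30/2 = 435
Σ LCP = 0 + 1 + 3 + 0 + 1 + 2 + 1 + 0 + 2 + 1 + 1 + 2 + 3 + 2 + 0 + 2 + 1 + 2 + 3 + 2 + 1 + 0 + 3 + 1 + 2 + 4 + 3 + 2 + 1 = 46
distinct = 435 − 46 = 389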